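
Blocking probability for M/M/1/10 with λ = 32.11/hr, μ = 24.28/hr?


ρ = λ/μ = 32.11/24.28 = 1.3225
P_K = (1−ρ)ρ^K/(1−ρ^(K+1)) = (-0.3225·16.365008)/(1 − 21.642521)
= -5.277513/-20.642521 = 0.255662

Final: 0.255662


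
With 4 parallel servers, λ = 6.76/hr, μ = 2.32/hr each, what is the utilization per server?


ρ = λ/(cμ) = 6.76/(4·2.32) = 6.76/9.28 = 0.7284

Final: 0.7284


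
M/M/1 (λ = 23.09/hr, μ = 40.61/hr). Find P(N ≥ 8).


ρ = 23.09/40.61 = 0.5686
P(N ≥ n) = ρ^n = 0.5686^8 = 0.010923

Final: 0.010923


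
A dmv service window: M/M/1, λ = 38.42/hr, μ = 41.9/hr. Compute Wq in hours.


ρ = 38.42/41.9 = 0.9169
Wq = ρ/(μ−λ) = 0.9169/(41.9 − 38.42) = 0.9169/3.48 = 0.2635 hr

Final: 0.2635 hr


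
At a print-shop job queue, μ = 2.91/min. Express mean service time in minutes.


Mean service time = 1/μ = 1/2.91 minute = 0.34364 minute
In minutes: 0.34364 × 1 = 0.3436 min

Final: 0.3436 min


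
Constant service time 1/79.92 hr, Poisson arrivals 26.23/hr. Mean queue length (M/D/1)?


ρ = 26.23/79.92 = 0.3282
M/D/1: Lq = ρ²/(2(1−ρ)) = 0.1077/(2·0.6718) = 0.08017

Final: 0.08017


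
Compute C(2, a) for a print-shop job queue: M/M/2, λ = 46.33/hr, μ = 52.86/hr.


a = λ/μ = 0.8765; ρ = a/2 = 0.4382
P₀ = 0.390595 (from M/M/c formula)
C(c,a) = [a^c/(c!(1−ρ))]·P₀ = [0.76819/(2·0.5618)]·0.390595
= 0.68373·0.390595 = 0.267061

Final: 0.267061


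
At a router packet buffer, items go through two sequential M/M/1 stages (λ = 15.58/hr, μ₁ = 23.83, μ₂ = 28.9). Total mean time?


Each node sees arrival rate λ = 15.58/hr (tandem ⇒ throughput preserved).
W₁ = 1/(μ₁−λ) = 1/(23.83−15.58) = 0.12121 hr
W₂ = 1/(μ₂−λ) = 1/(28.9−15.58) = 0.07508 hr
W_total = W₁ + W₂ = 0.12121 + 0.07508 = 0.19629 hr

Final: 0.19629 hr


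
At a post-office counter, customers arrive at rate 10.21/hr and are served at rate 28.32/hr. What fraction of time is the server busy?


ρ = λ/μ = 10.21/28.32 = 0.3605

Final: 0.3605


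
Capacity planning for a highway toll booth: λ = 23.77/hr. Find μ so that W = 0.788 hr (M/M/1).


W = 1/(μ−λ) ⇒ μ − λ = 1/W = 1/0.788 = 1.2690
μ = λ + 1/W = 23.77 + 1.2690 = 25.0390 per hr

Final: 25.0390 /hr


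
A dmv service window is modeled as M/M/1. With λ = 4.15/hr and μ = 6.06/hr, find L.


ρ = λ/μ = 4.15/6.06 = 0.6848
L = ρ/(1−ρ) = 0.6848/(1 − 0.6848) = 0.6848/0.3152 = 2.1728

Final: 2.1728


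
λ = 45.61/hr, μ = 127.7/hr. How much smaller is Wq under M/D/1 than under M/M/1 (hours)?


ρ = 45.61/127.7 = 0.3572
Wq(M/M/1) = ρ/(μ−λ) = 0.3572/82.09 = 0.004351 hr
Wq(M/D/1) = ρ/(2(μ−λ)) = 0.002175 hr
Savings = 0.004351 − 0.002175 = 0.002175 hr

Final: 0.002175 hr


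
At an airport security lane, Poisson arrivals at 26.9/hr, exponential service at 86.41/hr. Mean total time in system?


W = 1/(μ−λ) = 1/(86.41 − 26.9) = 1/59.51 = 0.01680 hr

Final: 0.01680 hr


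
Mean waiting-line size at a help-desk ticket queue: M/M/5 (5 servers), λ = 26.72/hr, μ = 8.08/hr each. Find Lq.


a = λ/μ = 3.3069; ρ = a/5 = 0.6614
P₀ = 0.032768
Lq = P₀·a^c·ρ / (c!·(1−ρ)²) = 0.032768·395.48086·0.6614/(120·0.11466)
= 0.62292

Final: 0.62292


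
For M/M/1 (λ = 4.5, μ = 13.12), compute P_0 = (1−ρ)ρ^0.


ρ = 4.5/13.12 = 0.3430
P_n = (1−ρ)·ρ^n = (1 − 0.3430)·0.3430^0 = 0.6570·1.000000 = 0.657012

Final: 0.657012


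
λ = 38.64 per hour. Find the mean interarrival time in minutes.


Mean interarrival time = 1/λ = 1/38.64 hour = 0.02588 hour
In minutes: 0.02588 × 60 = 1.5528 min

Final: 1.5528 min


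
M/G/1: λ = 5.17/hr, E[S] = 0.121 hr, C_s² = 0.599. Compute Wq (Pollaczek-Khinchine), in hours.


ρ = λ·E[S] = 5.17·0.121 = 0.6256
E[S²] = E[S]²(1+C_s²) = 0.121²·(1+0.599) = 0.023411
Wq = λ·E[S²]/(2(1−ρ)) = 5.17·0.023411/(2·0.3744) = 0.16163 hr

Final: 0.16163 hr


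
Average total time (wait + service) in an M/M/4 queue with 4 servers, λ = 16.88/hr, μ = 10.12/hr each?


a = 1.6680; ρ = 0.4170; P₀ = 0.185677
Lq = P₀·a^c·ρ/(c!(1−ρ)²) = 0.07347
Wq = Lq/λ = 0.07347/16.88 = 0.004352 hr
W = Wq + 1/μ = 0.004352 + 0.09881 = 0.10317 hr

Final: 0.10317 hr


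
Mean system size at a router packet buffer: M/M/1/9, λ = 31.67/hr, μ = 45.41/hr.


ρ = 31.67/45.41 = 0.6974
L = ρ[1 − (K+1)ρ^K + Kρ^(K+1)] / [(1−ρ)(1−ρ^(K+1))]
Numerator: 0.6974·(1 − 10·0.039036 + 9·0.027225) = 0.596060
Denominator: (0.3026)·(0.972775) = 0.294339
L = 0.596060/0.294339 = 2.0251

Final: 2.0251


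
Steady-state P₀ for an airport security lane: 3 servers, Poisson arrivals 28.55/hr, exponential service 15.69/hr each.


a = λ/μ = 28.55/15.69 = 1.8196; ρ = a/c = 0.6065
Σ_{k=0}^{2} a^k/k! (terms k=0..2) = 1.00000 + 1.81963 + 1.65553 = 4.47516
Tail: a^3/(3!(1−ρ)) = 6.02490/(6·0.3935) = 2.55212
P₀ = 1/(4.47516 + 2.55212) = 1/7.02728 = 0.142303

Final: 0.142303


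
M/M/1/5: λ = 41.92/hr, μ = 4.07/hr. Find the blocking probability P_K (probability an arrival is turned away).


ρ = λ/μ = 41.92/4.07 = 10.2998
P_K = (1−ρ)ρ^K/(1−ρ^(K+1)) = (-9.2998·115913.581200)/(1 − 1193881.406366)
= -1077967.825165/-1193880.406366 = 0.902911

Final: 0.902911


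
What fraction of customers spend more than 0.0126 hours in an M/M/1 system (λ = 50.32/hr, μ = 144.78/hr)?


W ~ Exponential(μ−λ) for M/M/1.
μ − λ = 144.78 − 50.32 = 94.4600
P(W > t) = e^{−(μ−λ)t} = e^{−1.1902} = 0.304162

Final: 0.304162


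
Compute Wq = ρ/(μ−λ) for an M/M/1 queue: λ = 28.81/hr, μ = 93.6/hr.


ρ = 28.81/93.6 = 0.3078
Wq = ρ/(μ−λ) = 0.3078/(93.6 − 28.81) = 0.3078/64.79 = 0.004751 hr

Final: 0.004751 hr


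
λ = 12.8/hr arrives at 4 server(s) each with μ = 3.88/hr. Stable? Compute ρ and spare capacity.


Total capacity cμ = 4·3.88 = 15.52/hr
ρ = λ/(cμ) = 12.8/15.52 = 0.8247
Stable ⇔ ρ < 1: YES
Spare capacity = cμ − λ = 15.52 − 12.8 = 2.72/hr

Final: ρ = 0.8247; stable; margin = 2.72/hr


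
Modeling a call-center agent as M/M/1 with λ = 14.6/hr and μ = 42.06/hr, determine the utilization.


ρ = λ/μ = 14.6/42.06 = 0.3471

Final: 0.3471


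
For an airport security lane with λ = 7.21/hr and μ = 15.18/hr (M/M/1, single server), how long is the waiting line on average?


ρ = 7.21/15.18 = 0.4750
Lq = ρ²/(1−ρ) = 0.2256/0.5250 = 0.4297

Final: 0.4297


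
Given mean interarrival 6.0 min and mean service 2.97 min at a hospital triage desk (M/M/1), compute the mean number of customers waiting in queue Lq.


λ = 60/6.0 = 10.0000 /hr
μ = 60/2.97 = 20.2020 /hr
ρ = λ/μ = 10.0000/20.2020 = 0.4950
Lq = ρ²/(1−ρ) = 0.2450/0.5050 = 0.4852

Final: 0.4852


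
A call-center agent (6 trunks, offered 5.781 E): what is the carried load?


B(6,5.781) = 0.249390 (Erlang-B)
Carried load = a(1 − B) = 5.781·(1 − 0.249390) = 5.781·0.750610 = 4.3393 E

Final: 4.3393 Erlangs


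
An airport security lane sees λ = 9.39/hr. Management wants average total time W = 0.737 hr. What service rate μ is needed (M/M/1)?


W = 1/(μ−λ) ⇒ μ − λ = 1/W = 1/0.737 = 1.3569
μ = λ + 1/W = 9.39 + 1.3569 = 10.7469 per hr

Final: 10.7469 /hr


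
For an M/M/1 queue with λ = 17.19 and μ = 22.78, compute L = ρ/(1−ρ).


ρ = λ/μ = 17.19/22.78 = 0.7546
L = ρ/(1−ρ) = 0.7546/(1 − 0.7546) = 0.7546/0.2454 = 3.0751

Final: 3.0751


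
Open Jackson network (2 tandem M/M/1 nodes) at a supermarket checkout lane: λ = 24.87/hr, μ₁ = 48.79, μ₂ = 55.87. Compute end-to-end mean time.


Each node sees arrival rate λ = 24.87/hr (tandem ⇒ throughput preserved).
W₁ = 1/(μ₁−λ) = 1/(48.79−24.87) = 0.04181 hr
W₂ = 1/(μ₂−λ) = 1/(55.87−24.87) = 0.03226 hr
W_total = W₁ + W₂ = 0.04181 + 0.03226 = 0.07406 hr

Final: 0.07406 hr


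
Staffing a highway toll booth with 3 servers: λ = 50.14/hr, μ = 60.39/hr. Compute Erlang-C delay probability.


a = λ/μ = 0.8303; ρ = a/3 = 0.2768
P₀ = 0.433494 (from M/M/c formula)
C(c,a) = [a^c/(c!(1−ρ))]·P₀ = [0.57235/(6·0.7232)]·0.433494
= 0.13189·0.433494 = 0.057175

Final: 0.057175


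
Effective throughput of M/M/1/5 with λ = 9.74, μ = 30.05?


ρ = 0.3241; P_K = (1−ρ)ρ^5/(1−ρ^6) = 0.002421
λ_eff = λ(1 − P_K) = 9.74·(1 − 0.002421) = 9.74·0.997579 = 9.7164 /hr

Final: 9.7164 /hr


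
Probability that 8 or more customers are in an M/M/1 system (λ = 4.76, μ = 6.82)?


ρ = 4.76/6.82 = 0.6979
P(N ≥ n) = ρ^n = 0.6979^8 = 0.056309

Final: 0.056309


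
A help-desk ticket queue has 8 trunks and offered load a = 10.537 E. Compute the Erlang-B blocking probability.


B(c,a) = (a^c/c!) / Σ_{k=0}^{c} a^k/k!
a^8/8! = 3768.906096
Σ terms (k=0..8): 1.00000 + 10.53700 + 55.51418 + 194.98432 + 513.63745 + 1082.43956 + 1900.94427 + 2861.46425 + 3768.90610 = 10389.427116
B = 3768.906096/10389.427116 = 0.362764

Final: 0.362764


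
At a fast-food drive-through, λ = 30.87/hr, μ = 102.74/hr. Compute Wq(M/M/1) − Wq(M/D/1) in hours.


ρ = 30.87/102.74 = 0.3005
Wq(M/M/1) = ρ/(μ−λ) = 0.3005/71.87 = 0.004181 hr
Wq(M/D/1) = ρ/(2(μ−λ)) = 0.002090 hr
Savings = 0.004181 − 0.002090 = 0.002090 hr

Final: 0.002090 hr


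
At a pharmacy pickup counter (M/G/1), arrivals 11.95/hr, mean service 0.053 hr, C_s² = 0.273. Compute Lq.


ρ = λ·E[S] = 11.95·0.053 = 0.6333
Lq = ρ²(1+C_s²)/(2(1−ρ)) = 0.4011·(1+0.273)/(2·0.3667)
= 0.4011·1.2730/0.7333 = 0.69636

Final: 0.69636


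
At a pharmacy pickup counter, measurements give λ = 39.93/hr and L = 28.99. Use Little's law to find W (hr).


W = L/λ = 28.99/39.93 = 0.7260 hr

Final: 0.7260 hr


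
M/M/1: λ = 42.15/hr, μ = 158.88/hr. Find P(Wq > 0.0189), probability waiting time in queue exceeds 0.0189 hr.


ρ = 42.15/158.88 = 0.2653
P(Wq > t) = ρ·e^{−(μ−λ)t} = 0.2653·e^{−2.2062}
= 0.2653·0.110119 = 0.029214

Final: 0.029214


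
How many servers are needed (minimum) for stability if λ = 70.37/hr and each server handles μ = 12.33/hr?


Stability requires cμ > λ ⇔ c > λ/μ.
λ/μ = 70.37/12.33 = 5.7072
Minimum integer c = ⌊5.7072⌋ + 1 = 6
Check: 6·12.33 = 73.98 > 70.37, while 5·12.33 = 61.65 ≤ 70.37

Final: 6 servers


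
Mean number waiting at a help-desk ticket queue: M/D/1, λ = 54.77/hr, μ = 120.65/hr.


ρ = 54.77/120.65 = 0.4540
M/D/1: Lq = ρ²/(2(1−ρ)) = 0.2061/(2·0.5460) = 0.18870

Final: 0.18870


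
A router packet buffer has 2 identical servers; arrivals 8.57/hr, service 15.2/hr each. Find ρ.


ρ = λ/(cμ) = 8.57/(2·15.2) = 8.57/30.40 = 0.2819

Final: 0.2819


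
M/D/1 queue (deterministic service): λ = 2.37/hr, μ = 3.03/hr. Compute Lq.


ρ = 2.37/3.03 = 0.7822
M/D/1: Lq = ρ²/(2(1−ρ)) = 0.6118/(2·0.2178) = 1.40437

Final: 1.40437


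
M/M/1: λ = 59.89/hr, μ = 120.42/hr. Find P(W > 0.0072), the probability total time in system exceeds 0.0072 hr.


W ~ Exponential(μ−λ) for M/M/1.
μ − λ = 120.42 − 59.89 = 60.5300
P(W > t) = e^{−(μ−λ)t} = e^{−0.4358} = 0.646737

Final: 0.646737


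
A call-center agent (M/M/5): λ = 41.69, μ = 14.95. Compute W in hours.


a = 2.7886; ρ = 0.5577; P₀ = 0.058864
Lq = P₀·a^c·ρ/(c!(1−ρ)²) = 0.23586
Wq = Lq/λ = 0.23586/41.69 = 0.005658 hr
W = Wq + 1/μ = 0.005658 + 0.06689 = 0.07255 hr

Final: 0.07255 hr


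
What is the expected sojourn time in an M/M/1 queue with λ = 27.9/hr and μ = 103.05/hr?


W = 1/(μ−λ) = 1/(103.05 − 27.9) = 1/75.15 = 0.01331 hr

Final: 0.01331 hr


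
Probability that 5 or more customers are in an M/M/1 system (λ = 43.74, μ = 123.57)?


ρ = 43.74/123.57 = 0.3540
P(N ≥ n) = ρ^n = 0.3540^5 = 0.005557

Final: 0.005557


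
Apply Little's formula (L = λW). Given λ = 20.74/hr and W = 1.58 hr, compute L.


L = λW = 20.74·1.58 = 32.7692

Final: 32.7692


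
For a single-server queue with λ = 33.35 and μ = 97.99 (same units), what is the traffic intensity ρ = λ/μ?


ρ = λ/μ = 33.35/97.99 = 0.3403

Final: 0.3403


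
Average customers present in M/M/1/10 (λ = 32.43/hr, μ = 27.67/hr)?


ρ = 32.43/27.67 = 1.1720
L = ρ[1 − (K+1)ρ^K + Kρ^(K+1)] / [(1−ρ)(1−ρ^(K+1))]
Numerator: 1.1720·(1 − 11·4.890777 + 10·5.732125) = 5.300732
Denominator: (-0.1720)·(-4.732125) = 0.814056
L = 5.300732/0.814056 = 6.5115

Final: 6.5115


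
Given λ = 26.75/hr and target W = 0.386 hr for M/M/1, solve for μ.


W = 1/(μ−λ) ⇒ μ − λ = 1/W = 1/0.386 = 2.5907
μ = λ + 1/W = 26.75 + 2.5907 = 29.3407 per hr

Final: 29.3407 /hr


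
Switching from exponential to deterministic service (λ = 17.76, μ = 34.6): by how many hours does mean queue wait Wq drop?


ρ = 17.76/34.6 = 0.5133
Wq(M/M/1) = ρ/(μ−λ) = 0.5133/16.84 = 0.03048 hr
Wq(M/D/1) = ρ/(2(μ−λ)) = 0.01524 hr
Savings = 0.03048 − 0.01524 = 0.01524 hr

Final: 0.01524 hr


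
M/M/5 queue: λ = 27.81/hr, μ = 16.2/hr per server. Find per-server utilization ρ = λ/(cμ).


ρ = λ/(cμ) = 27.81/(5·16.2) = 27.81/81.00 = 0.3433

Final: 0.3433


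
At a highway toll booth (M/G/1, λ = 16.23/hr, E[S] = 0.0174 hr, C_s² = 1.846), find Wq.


ρ = λ·E[S] = 16.23·0.0174 = 0.2824
E[S²] = E[S]²(1+C_s²) = 0.0174²·(1+1.846) = 0.0008617
Wq = λ·E[S²]/(2(1−ρ)) = 16.23·0.0008617/(2·0.7176) = 0.009744 hr

Final: 0.009744 hr


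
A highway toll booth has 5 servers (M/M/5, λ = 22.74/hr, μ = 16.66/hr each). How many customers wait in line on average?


a = λ/μ = 1.3649; ρ = a/5 = 0.2730
P₀ = 0.255151
Lq = P₀·a^c·ρ / (c!·(1−ρ)²) = 0.255151·4.73781·0.2730/(120·0.52854)
= 0.005203

Final: 0.005203


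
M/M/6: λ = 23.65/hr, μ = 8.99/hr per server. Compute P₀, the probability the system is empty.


a = λ/μ = 23.65/8.99 = 2.6307; ρ = a/c = 0.4385
Σ_{k=0}^{5} a^k/k! (terms k=0..5) = 1.00000 + 2.63070 + 3.46029 + 3.03433 + 1.99560 + 1.04997 = 13.17090
Tail: a^6/(6!(1−ρ)) = 331.45816/(720·0.5615) = 0.81980
P₀ = 1/(13.17090 + 0.81980) = 1/13.99070 = 0.071476

Final: 0.071476


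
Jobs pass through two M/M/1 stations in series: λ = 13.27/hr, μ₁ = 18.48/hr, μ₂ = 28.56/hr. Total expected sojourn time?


Each node sees arrival rate λ = 13.27/hr (tandem ⇒ throughput preserved).
W₁ = 1/(μ₁−λ) = 1/(18.48−13.27) = 0.19194 hr
W₂ = 1/(μ₂−λ) = 1/(28.56−13.27) = 0.06540 hr
W_total = W₁ + W₂ = 0.19194 + 0.06540 = 0.25734 hr

Final: 0.25734 hr


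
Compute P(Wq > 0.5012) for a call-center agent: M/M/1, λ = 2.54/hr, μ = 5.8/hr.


ρ = 2.54/5.8 = 0.4379
P(Wq > t) = ρ·e^{−(μ−λ)t} = 0.4379·e^{−1.6339}
= 0.4379·0.195165 = 0.085469

Final: 0.085469


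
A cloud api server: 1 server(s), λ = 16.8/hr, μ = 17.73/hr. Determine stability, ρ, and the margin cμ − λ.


Total capacity cμ = 1·17.73 = 17.73/hr
ρ = λ/(cμ) = 16.8/17.73 = 0.9475
Stable ⇔ ρ < 1: YES
Spare capacity = cμ − λ = 17.73 − 16.8 = 0.93/hr

Final: ρ = 0.9475; stable; margin = 0.93/hr


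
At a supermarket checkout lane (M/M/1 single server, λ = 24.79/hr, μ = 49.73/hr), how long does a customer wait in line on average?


ρ = 24.79/49.73 = 0.4985
Wq = ρ/(μ−λ) = 0.4985/(49.73 − 24.79) = 0.4985/24.94 = 0.01999 hr

Final: 0.01999 hr


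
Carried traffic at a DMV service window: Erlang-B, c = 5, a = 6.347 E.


B(5,6.347) = 0.383950 (Erlang-B)
Carried load = a(1 − B) = 6.347·(1 − 0.383950) = 6.347·0.616050 = 3.9101 E

Final: 3.9101 Erlangs


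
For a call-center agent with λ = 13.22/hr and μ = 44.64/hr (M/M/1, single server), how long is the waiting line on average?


ρ = 13.22/44.64 = 0.2961
Lq = ρ²/(1−ρ) = 0.08770/0.7039 = 0.1246

Final: 0.1246


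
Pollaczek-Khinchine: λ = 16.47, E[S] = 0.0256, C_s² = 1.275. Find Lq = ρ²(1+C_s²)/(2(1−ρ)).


ρ = λ·E[S] = 16.47·0.0256 = 0.4216
Lq = ρ²(1+C_s²)/(2(1−ρ)) = 0.1778·(1+1.275)/(2·0.5784)
= 0.1778·2.2750/1.1567 = 0.34963

Final: 0.34963


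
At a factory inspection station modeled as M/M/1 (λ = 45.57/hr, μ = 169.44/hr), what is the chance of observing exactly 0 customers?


ρ = 45.57/169.44 = 0.2689
P_n = (1−ρ)·ρ^n = (1 − 0.2689)·0.2689^0 = 0.7311·1.000000 = 0.731055

Final: 0.731055


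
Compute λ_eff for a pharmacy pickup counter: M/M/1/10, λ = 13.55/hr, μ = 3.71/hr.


ρ = 3.6523; P_K = (1−ρ)ρ^10/(1−ρ^11) = 0.726200
λ_eff = λ(1 − P_K) = 13.55·(1 − 0.726200) = 13.55·0.273800 = 3.7100 /hr

Final: 3.7100 /hr


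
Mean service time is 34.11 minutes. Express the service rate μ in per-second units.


μ = 1/(service time) in consistent units.
1 second = 0.0166667 min, so μ = 0.0166667/34.11 = 0.0004886 per second

Final: 0.0004886 /sec


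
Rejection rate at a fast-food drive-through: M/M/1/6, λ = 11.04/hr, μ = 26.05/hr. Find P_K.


ρ = λ/μ = 11.04/26.05 = 0.4238
P_K = (1−ρ)ρ^K/(1−ρ^(K+1)) = (0.5762·0.005794)/(1 − 0.002455)
= 0.003338/0.997545 = 0.003347

Final: 0.003347


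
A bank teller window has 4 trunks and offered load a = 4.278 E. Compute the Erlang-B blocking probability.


B(c,a) = (a^c/c!) / Σ_{k=0}^{c} a^k/k!
a^4/4! = 13.955708
Σ terms (k=0..4): 1.00000 + 4.27800 + 9.15064 + 13.04882 + 13.95571 = 41.433166
B = 13.955708/41.433166 = 0.336825

Final: 0.336825


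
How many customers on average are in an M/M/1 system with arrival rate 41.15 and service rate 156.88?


ρ = λ/μ = 41.15/156.88 = 0.2623
L = ρ/(1−ρ) = 0.2623/(1 − 0.2623) = 0.2623/0.7377 = 0.3556

Final: 0.3556


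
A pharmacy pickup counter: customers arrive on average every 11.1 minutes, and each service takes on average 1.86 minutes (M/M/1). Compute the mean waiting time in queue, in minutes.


λ = 60/11.1 = 5.4054 /hr
μ = 60/1.86 = 32.2581 /hr
ρ = λ/μ = 5.4054/32.2581 = 0.1676
Wq = ρ/(μ−λ) = 0.1676/(32.2581−5.4054) = 0.006240 hr
In minutes: 0.006240·60 = 0.3744 min

Final: 0.3744 min


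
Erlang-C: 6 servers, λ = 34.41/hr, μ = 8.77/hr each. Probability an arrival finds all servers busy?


a = λ/μ = 3.9236; ρ = a/6 = 0.6539
P₀ = 0.018197 (from M/M/c formula)
C(c,a) = [a^c/(c!(1−ρ))]·P₀ = [3648.46745/(720·0.3461)]·0.018197
= 14.64262·0.018197 = 0.266450

Final: 0.266450


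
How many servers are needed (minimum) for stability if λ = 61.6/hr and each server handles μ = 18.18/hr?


Stability requires cμ > λ ⇔ c > λ/μ.
λ/μ = 61.6/18.18 = 3.3883
Minimum integer c = ⌊3.3883⌋ + 1 = 4
Check: 4·18.18 = 72.72 > 61.6, while 3·18.18 = 54.54 ≤ 61.6

Final: 4 servers


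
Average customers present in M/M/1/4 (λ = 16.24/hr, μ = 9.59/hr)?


ρ = 16.24/9.59 = 1.6934
L = ρ[1 − (K+1)ρ^K + Kρ^(K+1)] / [(1−ρ)(1−ρ^(K+1))]
Numerator: 1.6934·(1 − 5·8.223746 + 4·13.926343) = 26.394900
Denominator: (-0.6934)·(-12.926343) = 8.963523
L = 26.394900/8.963523 = 2.9447

Final: 2.9447


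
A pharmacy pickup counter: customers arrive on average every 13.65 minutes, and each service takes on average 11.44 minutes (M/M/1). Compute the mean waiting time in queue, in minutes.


λ = 60/13.65 = 4.3956 /hr
μ = 60/11.44 = 5.2448 /hr
ρ = λ/μ = 4.3956/5.2448 = 0.8381
Wq = ρ/(μ−λ) = 0.8381/(5.2448−4.3956) = 0.98698 hr
In minutes: 0.98698·60 = 59.219 min

Final: 59.219 min


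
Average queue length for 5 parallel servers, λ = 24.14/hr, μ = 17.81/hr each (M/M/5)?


a = λ/μ = 1.3554; ρ = a/5 = 0.2711
P₀ = 0.257603
Lq = P₀·a^c·ρ / (c!·(1−ρ)²) = 0.257603·4.57474·0.2711/(120·0.53132)
= 0.005011

Final: 0.005011


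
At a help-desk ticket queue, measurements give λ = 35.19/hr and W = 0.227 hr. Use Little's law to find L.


L = λW = 35.19·0.227 = 7.9881

Final: 7.9881


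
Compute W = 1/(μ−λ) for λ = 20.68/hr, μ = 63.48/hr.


W = 1/(μ−λ) = 1/(63.48 − 20.68) = 1/42.80 = 0.02336 hr

Final: 0.02336 hr


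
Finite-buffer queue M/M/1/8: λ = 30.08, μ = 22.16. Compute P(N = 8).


ρ = λ/μ = 30.08/22.16 = 1.3574
P_K = (1−ρ)ρ^K/(1−ρ^(K+1)) = (-0.3574·11.525628)/(1 − 15.644896)
= -4.119268/-14.644896 = 0.281277

Final: 0.281277


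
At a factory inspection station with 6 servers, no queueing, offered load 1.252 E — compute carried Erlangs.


B(6,1.252) = 0.001530 (Erlang-B)
Carried load = a(1 − B) = 1.252·(1 − 0.001530) = 1.252·0.998470 = 1.2501 E

Final: 1.2501 Erlangs


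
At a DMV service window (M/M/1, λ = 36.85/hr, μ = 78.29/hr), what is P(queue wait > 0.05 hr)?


ρ = 36.85/78.29 = 0.4707
P(Wq > t) = ρ·e^{−(μ−λ)t} = 0.4707·e^{−2.0720}
= 0.4707·0.125934 = 0.059275

Final: 0.059275


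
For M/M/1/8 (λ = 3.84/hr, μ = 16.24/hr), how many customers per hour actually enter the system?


ρ = 0.2365; P_K = (1−ρ)ρ^8/(1−ρ^9) = 0.000007461
λ_eff = λ(1 − P_K) = 3.84·(1 − 0.000007461) = 3.84·0.999993 = 3.8400 /hr

Final: 3.8400 /hr


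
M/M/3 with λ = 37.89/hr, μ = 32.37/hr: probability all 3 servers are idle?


a = λ/μ = 37.89/32.37 = 1.1705; ρ = a/c = 0.3902
Σ_{k=0}^{2} a^k/k! (terms k=0..2) = 1.00000 + 1.17053 + 0.68507 = 2.85560
Tail: a^3/(3!(1−ρ)) = 1.60378/(6·0.6098) = 0.43832
P₀ = 1/(2.85560 + 0.43832) = 1/3.29392 = 0.303590

Final: 0.303590


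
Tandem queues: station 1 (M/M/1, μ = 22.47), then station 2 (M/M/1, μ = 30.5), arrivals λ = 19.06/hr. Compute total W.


Each node sees arrival rate λ = 19.06/hr (tandem ⇒ throughput preserved).
W₁ = 1/(μ₁−λ) = 1/(22.47−19.06) = 0.29326 hr
W₂ = 1/(μ₂−λ) = 1/(30.5−19.06) = 0.08741 hr
W_total = W₁ + W₂ = 0.29326 + 0.08741 = 0.38067 hr

Final: 0.38067 hr


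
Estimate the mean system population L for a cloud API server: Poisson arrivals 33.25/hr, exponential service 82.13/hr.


ρ = λ/μ = 33.25/82.13 = 0.4048
L = ρ/(1−ρ) = 0.4048/(1 − 0.4048) = 0.4048/0.5952 = 0.6802

Final: 0.6802


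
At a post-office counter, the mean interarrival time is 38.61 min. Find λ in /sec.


λ = 1/(interarrival time) in consistent units.
1 second = 0.0166667 min, so λ = 0.0166667/38.61 = 0.0004317 per second

Final: 0.0004317 /sec


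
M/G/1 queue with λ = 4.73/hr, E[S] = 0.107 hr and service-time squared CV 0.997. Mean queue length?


ρ = λ·E[S] = 4.73·0.107 = 0.5061
Lq = ρ²(1+C_s²)/(2(1−ρ)) = 0.2561·(1+0.997)/(2·0.4939)
= 0.2561·1.9970/0.9878 = 0.51785

Final: 0.51785


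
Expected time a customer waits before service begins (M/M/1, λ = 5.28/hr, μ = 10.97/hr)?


ρ = 5.28/10.97 = 0.4813
Wq = ρ/(μ−λ) = 0.4813/(10.97 − 5.28) = 0.4813/5.69 = 0.08459 hr

Final: 0.08459 hr


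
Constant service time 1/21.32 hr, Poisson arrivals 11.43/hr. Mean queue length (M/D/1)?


ρ = 11.43/21.32 = 0.5361
M/D/1: Lq = ρ²/(2(1−ρ)) = 0.2874/(2·0.4639) = 0.30980

Final: 0.30980


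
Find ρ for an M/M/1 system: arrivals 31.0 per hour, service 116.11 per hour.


ρ = λ/μ = 31.0/116.11 = 0.2670

Final: 0.2670


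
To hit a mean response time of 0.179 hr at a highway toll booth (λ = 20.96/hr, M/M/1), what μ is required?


W = 1/(μ−λ) ⇒ μ − λ = 1/W = 1/0.179 = 5.5866
μ = λ + 1/W = 20.96 + 5.5866 = 26.5466 per hr

Final: 26.5466 /hr


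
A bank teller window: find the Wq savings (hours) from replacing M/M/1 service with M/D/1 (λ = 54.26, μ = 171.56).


ρ = 54.26/171.56 = 0.3163
Wq(M/M/1) = ρ/(μ−λ) = 0.3163/117.30 = 0.002696 hr
Wq(M/D/1) = ρ/(2(μ−λ)) = 0.001348 hr
Savings = 0.002696 − 0.001348 = 0.001348 hr

Final: 0.001348 hr


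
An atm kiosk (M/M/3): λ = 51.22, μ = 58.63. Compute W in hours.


a = 0.8736; ρ = 0.2912; P₀ = 0.414595
Lq = P₀·a^c·ρ/(c!(1−ρ)²) = 0.02670
Wq = Lq/λ = 0.02670/51.22 = 0.0005214 hr
W = Wq + 1/μ = 0.0005214 + 0.01706 = 0.01758 hr

Final: 0.01758 hr


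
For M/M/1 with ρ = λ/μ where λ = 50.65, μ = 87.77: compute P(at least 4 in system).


ρ = 50.65/87.77 = 0.5771
P(N ≥ n) = ρ^n = 0.5771^4 = 0.110900

Final: 0.110900


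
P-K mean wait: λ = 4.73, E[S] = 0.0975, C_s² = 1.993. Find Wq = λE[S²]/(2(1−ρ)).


ρ = λ·E[S] = 4.73·0.0975 = 0.4612
E[S²] = E[S]²(1+C_s²) = 0.0975²·(1+1.993) = 0.028452
Wq = λ·E[S²]/(2(1−ρ)) = 4.73·0.028452/(2·0.5388) = 0.12488 hr

Final: 0.12488 hr


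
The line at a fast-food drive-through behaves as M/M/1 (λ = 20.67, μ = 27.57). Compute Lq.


ρ = 20.67/27.57 = 0.7497
Lq = ρ²/(1−ρ) = 0.5621/0.2503 = 2.2459

Final: 2.2459


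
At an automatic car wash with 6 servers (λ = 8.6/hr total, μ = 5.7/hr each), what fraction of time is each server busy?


ρ = λ/(cμ) = 8.6/(6·5.7) = 8.6/34.20 = 0.2515

Final: 0.2515


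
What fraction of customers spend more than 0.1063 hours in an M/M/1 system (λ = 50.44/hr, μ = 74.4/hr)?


W ~ Exponential(μ−λ) for M/M/1.
μ − λ = 74.4 − 50.44 = 23.9600
P(W > t) = e^{−(μ−λ)t} = e^{−2.5469} = 0.078320

Final: 0.078320


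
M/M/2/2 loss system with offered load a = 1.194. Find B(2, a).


B(c,a) = (a^c/c!) / Σ_{k=0}^{c} a^k/k!
a^2/2! = 0.712818
Σ terms (k=0..2): 1.00000 + 1.19400 + 0.71282 = 2.906818
B = 0.712818/2.906818 = 0.245223

Final: 0.245223


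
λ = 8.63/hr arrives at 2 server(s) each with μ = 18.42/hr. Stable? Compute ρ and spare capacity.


Total capacity cμ = 2·18.42 = 36.84/hr
ρ = λ/(cμ) = 8.63/36.84 = 0.2343
Stable ⇔ ρ < 1: YES
Spare capacity = cμ − λ = 36.84 − 8.63 = 28.21/hr

Final: ρ = 0.2343; stable; margin = 28.21/hr


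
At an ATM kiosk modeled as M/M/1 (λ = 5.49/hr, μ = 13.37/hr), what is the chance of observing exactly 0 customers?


ρ = 5.49/13.37 = 0.4106
P_n = (1−ρ)·ρ^n = (1 − 0.4106)·0.4106^0 = 0.5894·1.000000 = 0.589379

Final: 0.589379


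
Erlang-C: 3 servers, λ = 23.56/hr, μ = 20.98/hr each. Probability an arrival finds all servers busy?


a = λ/μ = 1.1230; ρ = a/3 = 0.3743
P₀ = 0.319413 (from M/M/c formula)
C(c,a) = [a^c/(c!(1−ρ))]·P₀ = [1.41615/(6·0.6257)]·0.319413
= 0.37723·0.319413 = 0.120493

Final: 0.120493


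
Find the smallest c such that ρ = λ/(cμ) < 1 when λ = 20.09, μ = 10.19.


Stability requires cμ > λ ⇔ c > λ/μ.
λ/μ = 20.09/10.19 = 1.9715
Minimum integer c = ⌊1.9715⌋ + 1 = 2
Check: 2·10.19 = 20.38 > 20.09, while 1·10.19 = 10.19 ≤ 20.09

Final: 2 servers


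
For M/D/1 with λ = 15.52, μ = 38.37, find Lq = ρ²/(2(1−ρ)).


ρ = 15.52/38.37 = 0.4045
M/D/1: Lq = ρ²/(2(1−ρ)) = 0.1636/(2·0.5955) = 0.13736

Final: 0.13736


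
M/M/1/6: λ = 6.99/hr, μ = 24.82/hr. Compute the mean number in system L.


ρ = 6.99/24.82 = 0.2816
L = ρ[1 − (K+1)ρ^K + Kρ^(K+1)] / [(1−ρ)(1−ρ^(K+1))]
Numerator: 0.2816·(1 − 7·0.0004989 + 6·0.0001405) = 0.280882
Denominator: (0.7184)·(0.999859) = 0.718271
L = 0.280882/0.718271 = 0.3911

Final: 0.3911


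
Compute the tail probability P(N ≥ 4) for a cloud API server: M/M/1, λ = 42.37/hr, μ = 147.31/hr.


ρ = 42.37/147.31 = 0.2876
P(N ≥ n) = ρ^n = 0.2876^4 = 0.006844

Final: 0.006844


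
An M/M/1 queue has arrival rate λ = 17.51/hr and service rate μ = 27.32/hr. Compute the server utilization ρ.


ρ = λ/μ = 17.51/27.32 = 0.6409

Final: 0.6409


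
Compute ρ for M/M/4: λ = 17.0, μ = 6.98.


ρ = λ/(cμ) = 17.0/(4·6.98) = 17.0/27.92 = 0.6089

Final: 0.6089


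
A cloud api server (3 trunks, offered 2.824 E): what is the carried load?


B(3,2.824) = 0.324560 (Erlang-B)
Carried load = a(1 − B) = 2.824·(1 − 0.324560) = 2.824·0.675440 = 1.9074 E

Final: 1.9074 Erlangs


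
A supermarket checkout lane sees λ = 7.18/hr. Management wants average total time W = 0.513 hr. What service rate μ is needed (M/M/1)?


W = 1/(μ−λ) ⇒ μ − λ = 1/W = 1/0.513 = 1.9493
μ = λ + 1/W = 7.18 + 1.9493 = 9.1293 per hr

Final: 9.1293 /hr


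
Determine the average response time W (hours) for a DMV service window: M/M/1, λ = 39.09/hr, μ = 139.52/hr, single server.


W = 1/(μ−λ) = 1/(139.52 − 39.09) = 1/100.43 = 0.009957 hr

Final: 0.009957 hr


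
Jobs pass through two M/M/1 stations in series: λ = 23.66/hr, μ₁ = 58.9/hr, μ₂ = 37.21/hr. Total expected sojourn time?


Each node sees arrival rate λ = 23.66/hr (tandem ⇒ throughput preserved).
W₁ = 1/(μ₁−λ) = 1/(58.9−23.66) = 0.02838 hr
W₂ = 1/(μ₂−λ) = 1/(37.21−23.66) = 0.07380 hr
W_total = W₁ + W₂ = 0.02838 + 0.07380 = 0.10218 hr

Final: 0.10218 hr


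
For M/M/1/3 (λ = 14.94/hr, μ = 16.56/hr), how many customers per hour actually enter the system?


ρ = 0.9022; P_K = (1−ρ)ρ^3/(1−ρ^4) = 0.212815
λ_eff = λ(1 − P_K) = 14.94·(1 − 0.212815) = 14.94·0.787185 = 11.7605 /hr

Final: 11.7605 /hr


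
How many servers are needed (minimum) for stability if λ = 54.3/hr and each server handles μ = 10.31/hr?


Stability requires cμ > λ ⇔ c > λ/μ.
λ/μ = 54.3/10.31 = 5.2667
Minimum integer c = ⌊5.2667⌋ + 1 = 6
Check: 6·10.31 = 61.86 > 54.3, while 5·10.31 = 51.55 ≤ 54.3

Final: 6 servers


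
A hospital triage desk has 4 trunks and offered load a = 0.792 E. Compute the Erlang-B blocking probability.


B(c,a) = (a^c/c!) / Σ_{k=0}^{c} a^k/k!
a^4/4! = 0.016394
Σ terms (k=0..4): 1.00000 + 0.79200 + 0.31363 + 0.08280 + 0.01639 = 2.204825
B = 0.016394/2.204825 = 0.007436

Final: 0.007436


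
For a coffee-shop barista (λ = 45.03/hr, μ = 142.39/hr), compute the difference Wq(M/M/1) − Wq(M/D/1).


ρ = 45.03/142.39 = 0.3162
Wq(M/M/1) = ρ/(μ−λ) = 0.3162/97.36 = 0.003248 hr
Wq(M/D/1) = ρ/(2(μ−λ)) = 0.001624 hr
Savings = 0.003248 − 0.001624 = 0.001624 hr

Final: 0.001624 hr


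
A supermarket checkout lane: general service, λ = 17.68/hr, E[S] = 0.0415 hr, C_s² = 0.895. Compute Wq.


ρ = λ·E[S] = 17.68·0.0415 = 0.7337
E[S²] = E[S]²(1+C_s²) = 0.0415²·(1+0.895) = 0.003264
Wq = λ·E[S²]/(2(1−ρ)) = 17.68·0.003264/(2·0.2663) = 0.10835 hr

Final: 0.10835 hr


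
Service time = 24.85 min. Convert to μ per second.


μ = 1/(service time) in consistent units.
1 second = 0.0166667 min, so μ = 0.0166667/24.85 = 0.0006707 per second

Final: 0.0006707 /sec


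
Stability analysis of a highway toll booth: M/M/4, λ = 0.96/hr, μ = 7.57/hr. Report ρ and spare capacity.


Total capacity cμ = 4·7.57 = 30.28/hr
ρ = λ/(cμ) = 0.96/30.28 = 0.03170
Stable ⇔ ρ < 1: YES
Spare capacity = cμ − λ = 30.28 − 0.96 = 29.32/hr

Final: ρ = 0.03170; stable; margin = 29.32/hr


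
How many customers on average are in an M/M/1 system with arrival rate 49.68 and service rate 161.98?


ρ = λ/μ = 49.68/161.98 = 0.3067
L = ρ/(1−ρ) = 0.3067/(1 − 0.3067) = 0.3067/0.6933 = 0.4424

Final: 0.4424


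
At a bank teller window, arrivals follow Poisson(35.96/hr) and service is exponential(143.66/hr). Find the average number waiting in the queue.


ρ = 35.96/143.66 = 0.2503
Lq = ρ²/(1−ρ) = 0.06266/0.7497 = 0.08358

Final: 0.08358


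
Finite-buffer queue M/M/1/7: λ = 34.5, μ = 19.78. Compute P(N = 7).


ρ = λ/μ = 34.5/19.78 = 1.7442
P_K = (1−ρ)ρ^K/(1−ρ^(K+1)) = (-0.7442·49.107707)/(1 − 85.652977)
= -36.545270/-84.652977 = 0.431707

Final: 0.431707


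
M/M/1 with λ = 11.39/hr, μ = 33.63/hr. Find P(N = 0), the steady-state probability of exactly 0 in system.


ρ = 11.39/33.63 = 0.3387
P_n = (1−ρ)·ρ^n = (1 − 0.3387)·0.3387^0 = 0.6613·1.000000 = 0.661314

Final: 0.661314


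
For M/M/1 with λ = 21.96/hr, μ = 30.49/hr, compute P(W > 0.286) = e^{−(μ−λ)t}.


W ~ Exponential(μ−λ) for M/M/1.
μ − λ = 30.49 − 21.96 = 8.5300
P(W > t) = e^{−(μ−λ)t} = e^{−2.4396} = 0.087197

Final: 0.087197


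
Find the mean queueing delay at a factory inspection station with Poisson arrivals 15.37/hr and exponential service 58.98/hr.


ρ = 15.37/58.98 = 0.2606
Wq = ρ/(μ−λ) = 0.2606/(58.98 − 15.37) = 0.2606/43.61 = 0.005976 hr

Final: 0.005976 hr


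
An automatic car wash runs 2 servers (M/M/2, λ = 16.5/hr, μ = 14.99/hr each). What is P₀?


a = λ/μ = 16.5/14.99 = 1.1007; ρ = a/c = 0.5504
Σ_{k=0}^{1} a^k/k! (terms k=0..1) = 1.00000 + 1.10073 = 2.10073
Tail: a^2/(2!(1−ρ)) = 1.21161/(2·0.4496) = 1.34734
P₀ = 1/(2.10073 + 1.34734) = 1/3.44807 = 0.290017

Final: 0.290017


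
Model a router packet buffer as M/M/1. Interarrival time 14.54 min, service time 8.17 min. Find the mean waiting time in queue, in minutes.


λ = 60/14.54 = 4.1265 /hr
μ = 60/8.17 = 7.3439 /hr
ρ = λ/μ = 4.1265/7.3439 = 0.5619
Wq = ρ/(μ−λ) = 0.5619/(7.3439−4.1265) = 0.17464 hr
In minutes: 0.17464·60 = 10.479 min

Final: 10.479 min


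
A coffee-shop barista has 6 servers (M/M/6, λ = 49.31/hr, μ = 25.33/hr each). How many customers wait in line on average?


a = λ/μ = 1.9467; ρ = a/6 = 0.3245
P₀ = 0.142565
Lq = P₀·a^c·ρ / (c!·(1−ρ)²) = 0.142565·54.42505·0.3245/(720·0.45637)
= 0.007661

Final: 0.007661


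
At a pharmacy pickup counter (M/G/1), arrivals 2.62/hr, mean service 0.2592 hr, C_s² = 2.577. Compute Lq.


ρ = λ·E[S] = 2.62·0.2592 = 0.6791
Lq = ρ²(1+C_s²)/(2(1−ρ)) = 0.4612·(1+2.577)/(2·0.3209)
= 0.4612·3.5770/0.6418 = 2.57038

Final: 2.57038


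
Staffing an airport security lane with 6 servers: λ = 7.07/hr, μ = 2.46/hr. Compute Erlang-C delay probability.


a = λ/μ = 2.8740; ρ = a/6 = 0.4790
P₀ = 0.055744 (from M/M/c formula)
C(c,a) = [a^c/(c!(1−ρ))]·P₀ = [563.51547/(720·0.5210)]·0.055744
= 1.50222·0.055744 = 0.083740

Final: 0.083740


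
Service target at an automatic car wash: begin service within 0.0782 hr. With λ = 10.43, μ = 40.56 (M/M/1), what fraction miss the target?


ρ = 10.43/40.56 = 0.2571
P(Wq > t) = ρ·e^{−(μ−λ)t} = 0.2571·e^{−2.3562}
= 0.2571·0.094783 = 0.024373

Final: 0.024373


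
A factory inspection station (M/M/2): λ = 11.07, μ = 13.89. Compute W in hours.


a = 0.7970; ρ = 0.3985; P₀ = 0.430116
Lq = P₀·a^c·ρ/(c!(1−ρ)²) = 0.15044
Wq = Lq/λ = 0.15044/11.07 = 0.01359 hr
W = Wq + 1/μ = 0.01359 + 0.07199 = 0.08558 hr

Final: 0.08558 hr


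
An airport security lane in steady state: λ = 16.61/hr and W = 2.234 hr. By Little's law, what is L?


L = λW = 16.61·2.234 = 37.1067

Final: 37.1067


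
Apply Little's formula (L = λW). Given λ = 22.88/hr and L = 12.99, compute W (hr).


W = L/λ = 12.99/22.88 = 0.5677 hr

Final: 0.5677 hr


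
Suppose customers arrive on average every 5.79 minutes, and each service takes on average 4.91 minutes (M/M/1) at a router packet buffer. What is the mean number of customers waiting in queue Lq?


λ = 60/5.79 = 10.3627 /hr
μ = 60/4.91 = 12.2200 /hr
ρ = λ/μ = 10.3627/12.2200 = 0.8480
Lq = ρ²/(1−ρ) = 0.7191/0.1520 = 4.7315

Final: 4.7315


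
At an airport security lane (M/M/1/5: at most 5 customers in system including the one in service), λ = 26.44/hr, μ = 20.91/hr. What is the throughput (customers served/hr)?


ρ = 1.2645; P_K = (1−ρ)ρ^5/(1−ρ^6) = 0.276897
λ_eff = λ(1 − P_K) = 26.44·(1 − 0.276897) = 26.44·0.723103 = 19.1188 /hr

Final: 19.1188 /hr


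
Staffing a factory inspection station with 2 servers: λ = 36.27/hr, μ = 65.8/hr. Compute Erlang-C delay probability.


a = λ/μ = 0.5512; ρ = a/2 = 0.2756
P₀ = 0.567880 (from M/M/c formula)
C(c,a) = [a^c/(c!(1−ρ))]·P₀ = [0.30384/(2·0.7244)]·0.567880
= 0.20972·0.567880 = 0.119096

Final: 0.119096


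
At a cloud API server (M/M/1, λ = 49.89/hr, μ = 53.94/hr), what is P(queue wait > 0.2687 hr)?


ρ = 49.89/53.94 = 0.9249
P(Wq > t) = ρ·e^{−(μ−λ)t} = 0.9249·e^{−1.0882}
= 0.9249·0.336810 = 0.311522

Final: 0.311522


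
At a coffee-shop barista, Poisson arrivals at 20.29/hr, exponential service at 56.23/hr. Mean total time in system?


W = 1/(μ−λ) = 1/(56.23 − 20.29) = 1/35.94 = 0.02782 hr

Final: 0.02782 hr


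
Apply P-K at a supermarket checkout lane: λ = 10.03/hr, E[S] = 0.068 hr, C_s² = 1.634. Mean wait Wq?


ρ = λ·E[S] = 10.03·0.068 = 0.6820
E[S²] = E[S]²(1+C_s²) = 0.068²·(1+1.634) = 0.012180
Wq = λ·E[S²]/(2(1−ρ)) = 10.03·0.012180/(2·0.3180) = 0.19210 hr

Final: 0.19210 hr


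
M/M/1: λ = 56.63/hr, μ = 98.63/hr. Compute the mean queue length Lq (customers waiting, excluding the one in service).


ρ = 56.63/98.63 = 0.5742
Lq = ρ²/(1−ρ) = 0.3297/0.4258 = 0.7742

Final: 0.7742


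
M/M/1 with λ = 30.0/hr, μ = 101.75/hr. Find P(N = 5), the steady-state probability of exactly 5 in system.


ρ = 30.0/101.75 = 0.2948
P_n = (1−ρ)·ρ^n = (1 − 0.2948)·0.2948^5 = 0.7052·0.002228 = 0.001571

Final: 0.001571


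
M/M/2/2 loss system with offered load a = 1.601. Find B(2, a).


B(c,a) = (a^c/c!) / Σ_{k=0}^{c} a^k/k!
a^2/2! = 1.281600
Σ terms (k=0..2): 1.00000 + 1.60100 + 1.28160 = 3.882600
B = 1.281600/3.882600 = 0.330088

Final: 0.330088


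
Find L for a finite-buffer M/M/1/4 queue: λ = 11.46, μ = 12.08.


ρ = 11.46/12.08 = 0.9487
L = ρ[1 − (K+1)ρ^K + Kρ^(K+1)] / [(1−ρ)(1−ρ^(K+1))]
Numerator: 0.9487·(1 − 5·0.809973 + 4·0.768402) = 0.022522
Denominator: (0.05132)·(0.231598) = 0.011887
L = 0.022522/0.011887 = 1.8947

Final: 1.8947


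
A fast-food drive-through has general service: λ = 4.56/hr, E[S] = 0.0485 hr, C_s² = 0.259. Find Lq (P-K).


ρ = λ·E[S] = 4.56·0.0485 = 0.2212
Lq = ρ²(1+C_s²)/(2(1−ρ)) = 0.04891·(1+0.259)/(2·0.7788)
= 0.04891·1.2590/1.5577 = 0.03953

Final: 0.03953


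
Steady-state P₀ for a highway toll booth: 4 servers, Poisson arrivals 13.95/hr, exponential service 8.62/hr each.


a = λ/μ = 13.95/8.62 = 1.6183; ρ = a/c = 0.4046
Σ_{k=0}^{3} a^k/k! (terms k=0..3) = 1.00000 + 1.61833 + 1.30950 + 0.70640 = 4.63422
Tail: a^4/(4!(1−ρ)) = 6.85911/(24·0.5954) = 0.47999
P₀ = 1/(4.63422 + 0.47999) = 1/5.11422 = 0.195533

Final: 0.195533


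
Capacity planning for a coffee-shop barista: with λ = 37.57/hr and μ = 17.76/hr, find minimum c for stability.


Stability requires cμ > λ ⇔ c > λ/μ.
λ/μ = 37.57/17.76 = 2.1154
Minimum integer c = ⌊2.1154⌋ + 1 = 3
Check: 3·17.76 = 53.28 > 37.57, while 2·17.76 = 35.52 ≤ 37.57

Final: 3 servers


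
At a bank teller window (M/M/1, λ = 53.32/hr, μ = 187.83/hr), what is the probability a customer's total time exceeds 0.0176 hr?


W ~ Exponential(μ−λ) for M/M/1.
μ − λ = 187.83 − 53.32 = 134.5100
P(W > t) = e^{−(μ−λ)t} = e^{−2.3674} = 0.093726

Final: 0.093726


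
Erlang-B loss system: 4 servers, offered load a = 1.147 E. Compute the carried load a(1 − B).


B(4,1.147) = 0.023052 (Erlang-B)
Carried load = a(1 − B) = 1.147·(1 − 0.023052) = 1.147·0.976948 = 1.1206 E

Final: 1.1206 Erlangs


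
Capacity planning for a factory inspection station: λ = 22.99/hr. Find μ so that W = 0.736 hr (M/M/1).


W = 1/(μ−λ) ⇒ μ − λ = 1/W = 1/0.736 = 1.3587
μ = λ + 1/W = 22.99 + 1.3587 = 24.3487 per hr

Final: 24.3487 /hr


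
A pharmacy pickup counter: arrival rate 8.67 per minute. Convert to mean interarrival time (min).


Mean interarrival time = 1/λ = 1/8.67 minute = 0.11534 minute
In minutes: 0.11534 × 1 = 0.1153 min

Final: 0.1153 min


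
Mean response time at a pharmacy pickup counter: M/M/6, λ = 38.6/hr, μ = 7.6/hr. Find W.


a = 5.0789; ρ = 0.8465; P₀ = 0.003968
Lq = P₀·a^c·ρ/(c!(1−ρ)²) = 3.39828
Wq = Lq/λ = 3.39828/38.6 = 0.08804 hr
W = Wq + 1/μ = 0.08804 + 0.13158 = 0.21962 hr

Final: 0.21962 hr


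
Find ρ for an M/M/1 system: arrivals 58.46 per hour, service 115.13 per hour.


ρ = λ/μ = 58.46/115.13 = 0.5078

Final: 0.5078


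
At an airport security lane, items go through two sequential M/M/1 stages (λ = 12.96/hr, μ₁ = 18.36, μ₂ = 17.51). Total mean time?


Each node sees arrival rate λ = 12.96/hr (tandem ⇒ throughput preserved).
W₁ = 1/(μ₁−λ) = 1/(18.36−12.96) = 0.18519 hr
W₂ = 1/(μ₂−λ) = 1/(17.51−12.96) = 0.21978 hr
W_total = W₁ + W₂ = 0.18519 + 0.21978 = 0.40497 hr

Final: 0.40497 hr
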